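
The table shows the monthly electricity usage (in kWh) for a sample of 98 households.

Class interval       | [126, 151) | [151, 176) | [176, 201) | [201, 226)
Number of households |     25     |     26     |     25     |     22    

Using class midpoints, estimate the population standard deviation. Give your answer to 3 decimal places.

27.461

Midpoints: 138.5, 163.5, 188.5, 213.5
n = 98, Σfm = 17123, mean = 174.7245
Σfm² = 3065710.5
Σf(m − x̄)² = Σfm² − (Σfm)²/n = 3065710.5 − 17123²/98 = 73903.0612
Population variance = 73903.0612 / 98 = 754.1129
Standard deviation = √754.1129 = 27.4611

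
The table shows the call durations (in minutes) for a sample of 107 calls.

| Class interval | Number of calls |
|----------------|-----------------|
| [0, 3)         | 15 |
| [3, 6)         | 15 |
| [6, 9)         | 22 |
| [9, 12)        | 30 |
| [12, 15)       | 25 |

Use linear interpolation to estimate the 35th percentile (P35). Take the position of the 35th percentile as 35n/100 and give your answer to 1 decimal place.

7.0

Cumulative frequencies: 15, 30, 52, 82, 107
n = 107; position = 35n/100 = 37.45.
This falls in the class [6, 9): L = 6, F = 30, f = 22, h = 3.
35th percentile ≈ 6 + ((37.45 − 30) / 22) × 3 = 7.0159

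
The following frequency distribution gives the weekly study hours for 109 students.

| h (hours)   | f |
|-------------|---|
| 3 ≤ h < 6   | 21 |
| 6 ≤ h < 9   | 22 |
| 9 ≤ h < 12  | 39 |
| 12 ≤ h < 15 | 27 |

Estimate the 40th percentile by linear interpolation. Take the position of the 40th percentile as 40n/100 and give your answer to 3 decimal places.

Cumulative frequencies: 21, 43, 82, 109
n = 109; position = 40n/100 = 43.6.
This falls in the class 9 ≤ h < 12: L = 9, F = 43, f = 39, h = 3.
40th percentile ≈ 9 + ((43.6 − 43) / 39) × 3 = 9.0462

9.046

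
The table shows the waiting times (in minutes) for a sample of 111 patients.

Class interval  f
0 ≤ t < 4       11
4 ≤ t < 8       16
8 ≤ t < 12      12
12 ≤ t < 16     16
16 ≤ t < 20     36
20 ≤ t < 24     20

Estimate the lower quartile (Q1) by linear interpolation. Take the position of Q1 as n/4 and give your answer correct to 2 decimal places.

Cumulative frequencies: 11, 27, 39, 55, 91, 111
n = 111; position = n/4 = 27.75.
This falls in the class 8 ≤ t < 12: L = 8, F = 27, f = 12, h = 4.
Lower quartile ≈ 8 + ((27.75 − 27) / 12) × 4 = 8.2500

8.25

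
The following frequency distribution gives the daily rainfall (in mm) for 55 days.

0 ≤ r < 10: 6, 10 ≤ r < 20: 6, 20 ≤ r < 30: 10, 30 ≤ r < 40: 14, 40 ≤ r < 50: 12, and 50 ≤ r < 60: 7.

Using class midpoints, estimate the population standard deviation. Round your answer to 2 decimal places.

15.04

Midpoints: 5, 15, 25, 35, 45, 55
n = 55, Σfm = 1785, mean = 32.4545
Σfm² = 70375
Σf(m − x̄)² = Σfm² − (Σfm)²/n = 70375 − 1785²/55 = 12443.6364
Population variance = 12443.6364 / 55 = 226.2479
Standard deviation = √226.2479 = 15.0415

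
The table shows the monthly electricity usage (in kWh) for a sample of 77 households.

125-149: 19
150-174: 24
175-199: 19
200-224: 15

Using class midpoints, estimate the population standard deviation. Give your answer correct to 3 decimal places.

26.469

Midpoints: 137, 162, 187, 212
n = 77, Σfm = 13224, mean = 171.7403
Σfm² = 2325038
Σf(m − x̄)² = Σfm² − (Σfm)²/n = 2325038 − 13224²/77 = 53944.8052
Population variance = 53944.8052 / 77 = 700.5819
Standard deviation = √700.5819 = 26.4685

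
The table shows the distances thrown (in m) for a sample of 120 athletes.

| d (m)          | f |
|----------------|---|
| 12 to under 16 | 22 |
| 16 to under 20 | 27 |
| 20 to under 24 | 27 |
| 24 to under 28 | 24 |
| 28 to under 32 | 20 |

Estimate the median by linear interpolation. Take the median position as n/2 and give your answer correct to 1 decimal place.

21.6

Cumulative frequencies: 22, 49, 76, 100, 120
n = 120; position = n/2 = 60.
This falls in the class 20 to under 24: L = 20, F = 49, f = 27, h = 4.
Median ≈ 20 + ((60 − 49) / 27) × 4 = 21.6296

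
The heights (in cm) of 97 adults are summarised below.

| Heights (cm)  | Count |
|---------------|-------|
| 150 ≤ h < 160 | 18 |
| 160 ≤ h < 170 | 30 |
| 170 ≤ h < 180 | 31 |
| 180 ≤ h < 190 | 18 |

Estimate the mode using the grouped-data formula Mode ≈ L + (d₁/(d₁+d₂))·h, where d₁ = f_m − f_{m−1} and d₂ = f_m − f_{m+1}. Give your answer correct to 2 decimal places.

170.71

Modal class: 170 ≤ h < 180 (highest frequency 31).
d₁ = 31 − 30 = 1, d₂ = 31 − 18 = 13
Mode ≈ 170 + (1/(1+13)) × 10 = 170 + 0.7143 = 170.7143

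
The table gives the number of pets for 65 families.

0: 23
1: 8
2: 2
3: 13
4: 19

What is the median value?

2

Cumulative frequencies: 23, 31, 33, 46, 65
n = 65, so the median is the value in position (n+1)/2 = 33.
Position 33 falls at value 2.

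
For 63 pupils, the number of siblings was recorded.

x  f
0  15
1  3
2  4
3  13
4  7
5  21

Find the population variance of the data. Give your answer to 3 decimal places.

Values: 0, 1, 2, 3, 4, 5
n = 63, Σfx = 183, mean = 2.9048
Σfx² = 773
Σf(x − x̄)² = Σfx² − (Σfx)²/n = 773 − 183²/63 = 241.4286
Population variance = 241.4286 / 63 = 3.8322

3.832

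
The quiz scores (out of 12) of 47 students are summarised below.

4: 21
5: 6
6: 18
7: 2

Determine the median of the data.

5

Cumulative frequencies: 21, 27, 45, 47
n = 47, so the median is the value in position (n+1)/2 = 24.
Position 24 falls at value 5.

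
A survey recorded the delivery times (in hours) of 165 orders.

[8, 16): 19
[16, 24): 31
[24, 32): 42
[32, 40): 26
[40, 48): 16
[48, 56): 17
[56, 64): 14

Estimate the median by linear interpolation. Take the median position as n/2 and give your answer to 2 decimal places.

Cumulative frequencies: 19, 50, 92, 118, 134, 151, 165
n = 165; position = n/2 = 82.5.
This falls in the class [24, 32): L = 24, F = 50, f = 42, h = 8.
Median ≈ 24 + ((82.5 − 50) / 42) × 8 = 30.1905

30.19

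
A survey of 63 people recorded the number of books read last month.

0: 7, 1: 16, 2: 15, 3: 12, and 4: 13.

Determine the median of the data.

2

Cumulative frequencies: 7, 23, 38, 50, 63
n = 63, so the median is the value in position (n+1)/2 = 32.
Position 32 falls at value 2.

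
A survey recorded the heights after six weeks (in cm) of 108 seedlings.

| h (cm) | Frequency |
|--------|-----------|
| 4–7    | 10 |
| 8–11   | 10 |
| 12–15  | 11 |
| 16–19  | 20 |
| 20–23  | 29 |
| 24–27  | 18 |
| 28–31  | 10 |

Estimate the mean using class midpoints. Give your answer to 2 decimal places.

Midpoints: 5.5, 9.5, 13.5, 17.5, 21.5, 25.5, 29.5
Σfm = 10×5.5 + 10×9.5 + 11×13.5 + 20×17.5 + 29×21.5 + 18×25.5 + 10×29.5 = 2026
n = Σf = 108
Mean = 2026 / 108 = 18.7593

18.76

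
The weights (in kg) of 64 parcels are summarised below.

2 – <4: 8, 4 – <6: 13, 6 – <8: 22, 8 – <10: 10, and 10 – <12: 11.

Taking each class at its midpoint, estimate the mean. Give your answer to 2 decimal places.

Midpoints: 3, 5, 7, 9, 11
Σfm = 8×3 + 13×5 + 22×7 + 10×9 + 11×11 = 454
n = Σf = 64
Mean = 454 / 64 = 7.0938

7.09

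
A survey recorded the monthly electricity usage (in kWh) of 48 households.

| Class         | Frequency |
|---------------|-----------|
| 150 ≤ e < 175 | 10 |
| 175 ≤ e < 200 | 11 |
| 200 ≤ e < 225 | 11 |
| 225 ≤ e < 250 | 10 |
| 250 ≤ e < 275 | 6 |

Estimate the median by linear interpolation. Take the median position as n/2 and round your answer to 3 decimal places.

206.818

Cumulative frequencies: 10, 21, 32, 42, 48
n = 48; position = n/2 = 24.
This falls in the class 200 ≤ e < 225: L = 200, F = 21, f = 11, h = 25.
Median ≈ 200 + ((24 − 21) / 11) × 25 = 206.8182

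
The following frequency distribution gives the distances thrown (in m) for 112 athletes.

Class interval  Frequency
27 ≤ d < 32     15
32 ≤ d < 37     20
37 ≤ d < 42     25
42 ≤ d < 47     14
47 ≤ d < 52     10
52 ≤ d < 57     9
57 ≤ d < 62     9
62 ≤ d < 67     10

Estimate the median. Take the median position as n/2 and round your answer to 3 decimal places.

41.200

Cumulative frequencies: 15, 35, 60, 74, 84, 93, 102, 112
n = 112; position = n/2 = 56.
This falls in the class 37 ≤ d < 42: L = 37, F = 35, f = 25, h = 5.
Median ≈ 37 + ((56 − 35) / 25) × 5 = 41.2000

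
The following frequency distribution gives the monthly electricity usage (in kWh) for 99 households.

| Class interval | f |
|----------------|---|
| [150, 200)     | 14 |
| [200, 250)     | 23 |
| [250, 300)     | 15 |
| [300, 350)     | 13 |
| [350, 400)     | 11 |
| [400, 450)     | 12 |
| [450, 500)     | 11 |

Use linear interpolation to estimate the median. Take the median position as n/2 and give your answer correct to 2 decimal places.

Cumulative frequencies: 14, 37, 52, 65, 76, 88, 99
n = 99; position = n/2 = 49.5.
This falls in the class [250, 300): L = 250, F = 37, f = 15, h = 50.
Median ≈ 250 + ((49.5 − 37) / 15) × 50 = 291.6667

291.67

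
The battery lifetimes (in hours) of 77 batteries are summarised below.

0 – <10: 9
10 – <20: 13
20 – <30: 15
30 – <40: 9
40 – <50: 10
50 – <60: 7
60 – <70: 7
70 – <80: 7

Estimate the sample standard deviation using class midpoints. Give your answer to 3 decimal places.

21.785

Midpoints: 5, 15, 25, 35, 45, 55, 65, 75
n = 77, Σfm = 2745, mean = 35.6494
Σfm² = 133925
Σf(m − x̄)² = Σfm² − (Σfm)²/n = 133925 − 2745²/77 = 36067.5325
Sample variance = 36067.5325 / 76 = 474.5728
Standard deviation = √474.5728 = 21.7847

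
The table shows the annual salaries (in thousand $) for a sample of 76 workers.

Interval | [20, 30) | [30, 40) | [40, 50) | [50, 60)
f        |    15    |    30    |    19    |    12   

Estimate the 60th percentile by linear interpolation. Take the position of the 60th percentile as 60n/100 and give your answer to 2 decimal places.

Cumulative frequencies: 15, 45, 64, 76
n = 76; position = 60n/100 = 45.6.
This falls in the class [40, 50): L = 40, F = 45, f = 19, h = 10.
60th percentile ≈ 40 + ((45.6 − 45) / 19) × 10 = 40.3158

40.32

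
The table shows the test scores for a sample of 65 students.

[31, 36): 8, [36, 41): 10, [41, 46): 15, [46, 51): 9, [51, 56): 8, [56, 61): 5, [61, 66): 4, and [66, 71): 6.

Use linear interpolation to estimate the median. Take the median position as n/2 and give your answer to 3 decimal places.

Cumulative frequencies: 8, 18, 33, 42, 50, 55, 59, 65
n = 65; position = n/2 = 32.5.
This falls in the class [41, 46): L = 41, F = 18, f = 15, h = 5.
Median ≈ 41 + ((32.5 − 18) / 15) × 5 = 45.8333

45.833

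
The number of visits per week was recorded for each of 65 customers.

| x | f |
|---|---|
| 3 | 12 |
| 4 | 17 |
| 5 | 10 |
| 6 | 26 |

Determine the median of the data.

Cumulative frequencies: 12, 29, 39, 65
n = 65, so the median is the value in position (n+1)/2 = 33.
Position 33 falls at value 5.

5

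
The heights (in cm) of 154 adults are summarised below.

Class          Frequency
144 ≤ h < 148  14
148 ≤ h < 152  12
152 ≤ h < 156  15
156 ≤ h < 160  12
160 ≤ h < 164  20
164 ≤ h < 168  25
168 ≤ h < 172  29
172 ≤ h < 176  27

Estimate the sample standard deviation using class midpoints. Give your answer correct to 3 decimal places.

9.044

Midpoints: 146, 150, 154, 158, 162, 166, 170, 174
n = 154, Σfm = 25068, mean = 162.7792
Σfm² = 4093064
Σf(m − x̄)² = Σfm² − (Σfm)²/n = 4093064 − 25068²/154 = 12514.4935
Sample variance = 12514.4935 / 153 = 81.7941
Standard deviation = √81.7941 = 9.0440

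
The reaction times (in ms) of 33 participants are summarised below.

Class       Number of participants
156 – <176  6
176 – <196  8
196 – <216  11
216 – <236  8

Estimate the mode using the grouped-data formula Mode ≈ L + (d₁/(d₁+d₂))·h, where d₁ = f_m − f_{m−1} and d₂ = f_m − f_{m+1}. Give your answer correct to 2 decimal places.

Modal class: 196 – <216 (highest frequency 11).
d₁ = 11 − 8 = 3, d₂ = 11 − 8 = 3
Mode ≈ 196 + (3/(3+3)) × 20 = 196 + 10.0000 = 206.0000

206.00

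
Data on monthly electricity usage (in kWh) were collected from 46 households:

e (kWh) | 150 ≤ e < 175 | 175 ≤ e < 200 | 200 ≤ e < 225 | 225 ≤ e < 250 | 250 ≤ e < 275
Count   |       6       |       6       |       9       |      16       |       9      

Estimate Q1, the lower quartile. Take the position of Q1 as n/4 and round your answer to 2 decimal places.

197.92

Cumulative frequencies: 6, 12, 21, 37, 46
n = 46; position = n/4 = 11.5.
This falls in the class 175 ≤ e < 200: L = 175, F = 6, f = 6, h = 25.
Lower quartile ≈ 175 + ((11.5 − 6) / 6) × 25 = 197.9167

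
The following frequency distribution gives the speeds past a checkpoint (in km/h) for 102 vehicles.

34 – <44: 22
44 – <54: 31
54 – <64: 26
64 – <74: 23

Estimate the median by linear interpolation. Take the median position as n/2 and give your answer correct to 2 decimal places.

Cumulative frequencies: 22, 53, 79, 102
n = 102; position = n/2 = 51.
This falls in the class 44 – <54: L = 44, F = 22, f = 31, h = 10.
Median ≈ 44 + ((51 − 22) / 31) × 10 = 53.3548

53.35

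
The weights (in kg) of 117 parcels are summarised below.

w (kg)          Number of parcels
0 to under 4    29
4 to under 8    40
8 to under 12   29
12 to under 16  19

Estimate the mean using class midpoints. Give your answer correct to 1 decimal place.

7.3

Midpoints: 2, 6, 10, 14
Σfm = 29×2 + 40×6 + 29×10 + 19×14 = 854
n = Σf = 117
Mean = 854 / 117 = 7.2991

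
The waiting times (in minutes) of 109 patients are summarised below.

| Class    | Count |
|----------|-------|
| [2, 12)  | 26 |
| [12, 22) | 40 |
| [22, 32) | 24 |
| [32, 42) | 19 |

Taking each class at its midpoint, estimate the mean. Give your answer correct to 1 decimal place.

Midpoints: 7, 17, 27, 37
Σfm = 26×7 + 40×17 + 24×27 + 19×37 = 2213
n = Σf = 109
Mean = 2213 / 109 = 20.3028

20.3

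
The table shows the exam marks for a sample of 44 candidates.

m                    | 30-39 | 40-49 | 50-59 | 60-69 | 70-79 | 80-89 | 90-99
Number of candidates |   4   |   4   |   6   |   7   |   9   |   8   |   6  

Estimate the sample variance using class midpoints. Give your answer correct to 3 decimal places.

Midpoints: 34.5, 44.5, 54.5, 64.5, 74.5, 84.5, 94.5
n = 44, Σfm = 3008, mean = 68.3636
Σfm² = 220281
Σf(m − x̄)² = Σfm² − (Σfm)²/n = 220281 − 3008²/44 = 14643.1818
Sample variance = 14643.1818 / 43 = 340.5391

340.539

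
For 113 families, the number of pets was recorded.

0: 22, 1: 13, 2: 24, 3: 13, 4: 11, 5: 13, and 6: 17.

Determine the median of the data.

Cumulative frequencies: 22, 35, 59, 72, 83, 96, 113
n = 113, so the median is the value in position (n+1)/2 = 57.
Position 57 falls at value 2.

2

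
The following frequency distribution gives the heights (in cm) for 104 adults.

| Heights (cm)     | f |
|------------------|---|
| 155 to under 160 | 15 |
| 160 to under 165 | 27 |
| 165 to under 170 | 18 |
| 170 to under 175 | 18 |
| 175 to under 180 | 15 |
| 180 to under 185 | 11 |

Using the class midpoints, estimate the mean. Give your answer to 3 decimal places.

Midpoints: 157.5, 162.5, 167.5, 172.5, 177.5, 182.5
Σfm = 15×157.5 + 27×162.5 + 18×167.5 + 18×172.5 + 15×177.5 + 11×182.5 = 17540
n = Σf = 104
Mean = 17540 / 104 = 168.6538

168.654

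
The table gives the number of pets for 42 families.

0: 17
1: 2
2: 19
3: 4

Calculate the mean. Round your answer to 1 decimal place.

Values: 0, 1, 2, 3
Σfx = 17×0 + 2×1 + 19×2 + 4×3 = 52
n = Σf = 42
Mean = 52 / 42 = 1.2381

1.2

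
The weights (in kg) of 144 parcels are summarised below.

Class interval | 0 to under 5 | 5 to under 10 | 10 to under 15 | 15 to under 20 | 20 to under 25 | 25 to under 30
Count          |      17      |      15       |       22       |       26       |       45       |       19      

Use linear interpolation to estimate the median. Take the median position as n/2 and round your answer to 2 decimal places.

18.46

Cumulative frequencies: 17, 32, 54, 80, 125, 144
n = 144; position = n/2 = 72.
This falls in the class 15 to under 20: L = 15, F = 54, f = 26, h = 5.
Median ≈ 15 + ((72 − 54) / 26) × 5 = 18.4615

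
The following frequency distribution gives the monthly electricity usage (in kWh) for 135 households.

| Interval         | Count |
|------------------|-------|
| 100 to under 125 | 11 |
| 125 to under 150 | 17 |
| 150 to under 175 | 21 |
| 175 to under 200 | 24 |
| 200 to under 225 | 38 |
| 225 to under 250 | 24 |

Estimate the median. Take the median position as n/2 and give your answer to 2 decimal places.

Cumulative frequencies: 11, 28, 49, 73, 111, 135
n = 135; position = n/2 = 67.5.
This falls in the class 175 to under 200: L = 175, F = 49, f = 24, h = 25.
Median ≈ 175 + ((67.5 − 49) / 24) × 25 = 194.2708

194.27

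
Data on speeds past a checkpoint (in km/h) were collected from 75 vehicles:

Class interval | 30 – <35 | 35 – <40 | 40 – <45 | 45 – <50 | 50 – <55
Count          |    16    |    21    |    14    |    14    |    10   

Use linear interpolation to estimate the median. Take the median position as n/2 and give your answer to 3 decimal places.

40.179

Cumulative frequencies: 16, 37, 51, 65, 75
n = 75; position = n/2 = 37.5.
This falls in the class 40 – <45: L = 40, F = 37, f = 14, h = 5.
Median ≈ 40 + ((37.5 − 37) / 14) × 5 = 40.1786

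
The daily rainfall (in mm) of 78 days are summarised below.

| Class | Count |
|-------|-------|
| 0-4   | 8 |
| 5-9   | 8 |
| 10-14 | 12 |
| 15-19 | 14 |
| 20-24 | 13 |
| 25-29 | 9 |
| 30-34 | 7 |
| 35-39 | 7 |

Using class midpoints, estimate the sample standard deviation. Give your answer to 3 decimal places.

10.350

Midpoints: 2, 7, 12, 17, 22, 27, 32, 37
n = 78, Σfm = 1466, mean = 18.7949
Σfm² = 35802
Σf(m − x̄)² = Σfm² − (Σfm)²/n = 35802 − 1466²/78 = 8248.7179
Sample variance = 8248.7179 / 77 = 107.1262
Standard deviation = √107.1262 = 10.3502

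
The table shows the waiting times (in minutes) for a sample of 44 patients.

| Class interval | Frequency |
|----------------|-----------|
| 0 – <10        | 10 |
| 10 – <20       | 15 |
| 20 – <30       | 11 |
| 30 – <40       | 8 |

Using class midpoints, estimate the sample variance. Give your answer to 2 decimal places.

107.98

Midpoints: 5, 15, 25, 35
n = 44, Σfm = 830, mean = 18.8636
Σfm² = 20300
Σf(m − x̄)² = Σfm² − (Σfm)²/n = 20300 − 830²/44 = 4643.1818
Sample variance = 4643.1818 / 43 = 107.9810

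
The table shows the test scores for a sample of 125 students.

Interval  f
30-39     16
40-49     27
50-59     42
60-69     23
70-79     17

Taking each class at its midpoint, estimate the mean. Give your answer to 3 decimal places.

Midpoints: 34.5, 44.5, 54.5, 64.5, 74.5
Σfm = 16×34.5 + 27×44.5 + 42×54.5 + 23×64.5 + 17×74.5 = 6792.5
n = Σf = 125
Mean = 6792.5 / 125 = 54.3400

54.340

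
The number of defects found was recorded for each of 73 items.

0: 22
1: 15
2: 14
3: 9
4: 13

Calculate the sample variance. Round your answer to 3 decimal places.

Values: 0, 1, 2, 3, 4
n = 73, Σfx = 122, mean = 1.6712
Σfx² = 360
Σf(x − x̄)² = Σfx² − (Σfx)²/n = 360 − 122²/73 = 156.1096
Sample variance = 156.1096 / 72 = 2.1682

2.168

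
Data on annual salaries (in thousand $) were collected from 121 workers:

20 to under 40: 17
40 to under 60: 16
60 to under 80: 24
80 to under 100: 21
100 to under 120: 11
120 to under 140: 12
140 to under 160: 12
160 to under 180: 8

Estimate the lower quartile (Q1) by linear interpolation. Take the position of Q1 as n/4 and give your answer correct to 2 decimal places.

Cumulative frequencies: 17, 33, 57, 78, 89, 101, 113, 121
n = 121; position = n/4 = 30.25.
This falls in the class 40 to under 60: L = 40, F = 17, f = 16, h = 20.
Lower quartile ≈ 40 + ((30.25 − 17) / 16) × 20 = 56.5625

56.56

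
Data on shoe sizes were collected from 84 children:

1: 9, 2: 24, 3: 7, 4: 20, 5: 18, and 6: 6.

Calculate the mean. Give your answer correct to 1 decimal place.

3.4

Values: 1, 2, 3, 4, 5, 6
Σfx = 9×1 + 24×2 + 7×3 + 20×4 + 18×5 + 6×6 = 284
n = Σf = 84
Mean = 284 / 84 = 3.3810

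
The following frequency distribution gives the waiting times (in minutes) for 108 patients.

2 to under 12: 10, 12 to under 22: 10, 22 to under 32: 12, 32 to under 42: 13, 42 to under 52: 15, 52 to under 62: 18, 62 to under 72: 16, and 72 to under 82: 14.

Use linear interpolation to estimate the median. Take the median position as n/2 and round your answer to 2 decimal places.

48.00

Cumulative frequencies: 10, 20, 32, 45, 60, 78, 94, 108
n = 108; position = n/2 = 54.
This falls in the class 42 to under 52: L = 42, F = 45, f = 15, h = 10.
Median ≈ 42 + ((54 − 45) / 15) × 10 = 48.0000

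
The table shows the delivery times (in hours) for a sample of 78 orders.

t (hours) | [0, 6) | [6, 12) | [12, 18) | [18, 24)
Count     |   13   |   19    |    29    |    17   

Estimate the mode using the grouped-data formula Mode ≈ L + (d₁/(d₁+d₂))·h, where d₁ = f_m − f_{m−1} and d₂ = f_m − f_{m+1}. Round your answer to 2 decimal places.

14.73

Modal class: [12, 18) (highest frequency 29).
d₁ = 29 − 19 = 10, d₂ = 29 − 17 = 12
Mode ≈ 12 + (10/(10+12)) × 6 = 12 + 2.7273 = 14.7273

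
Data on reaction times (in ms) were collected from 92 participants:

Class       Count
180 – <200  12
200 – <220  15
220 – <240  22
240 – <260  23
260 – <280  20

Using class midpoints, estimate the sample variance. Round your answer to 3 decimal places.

702.150

Midpoints: 190, 210, 230, 250, 270
n = 92, Σfm = 21640, mean = 235.2174
Σfm² = 5154000
Σf(m − x̄)² = Σfm² − (Σfm)²/n = 5154000 − 21640²/92 = 63895.6522
Sample variance = 63895.6522 / 91 = 702.1500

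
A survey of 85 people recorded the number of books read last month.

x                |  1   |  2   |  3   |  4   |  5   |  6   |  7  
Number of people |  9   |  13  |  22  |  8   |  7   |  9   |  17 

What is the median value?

3

Cumulative frequencies: 9, 22, 44, 52, 59, 68, 85
n = 85, so the median is the value in position (n+1)/2 = 43.
Position 43 falls at value 3.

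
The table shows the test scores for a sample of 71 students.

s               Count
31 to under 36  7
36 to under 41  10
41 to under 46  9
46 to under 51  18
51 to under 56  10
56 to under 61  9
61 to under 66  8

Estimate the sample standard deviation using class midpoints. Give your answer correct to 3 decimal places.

Midpoints: 33.5, 38.5, 43.5, 48.5, 53.5, 58.5, 63.5
n = 71, Σfm = 3453.5, mean = 48.6408
Σfm² = 173729.75
Σf(m − x̄)² = Σfm² − (Σfm)²/n = 173729.75 − 3453.5²/71 = 5748.5915
Sample variance = 5748.5915 / 70 = 82.1227
Standard deviation = √82.1227 = 9.0622

9.062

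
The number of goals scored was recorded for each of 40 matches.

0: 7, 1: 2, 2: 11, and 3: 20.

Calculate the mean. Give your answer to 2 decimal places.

Values: 0, 1, 2, 3
Σfx = 7×0 + 2×1 + 11×2 + 20×3 = 84
n = Σf = 40
Mean = 84 / 40 = 2.1000

2.10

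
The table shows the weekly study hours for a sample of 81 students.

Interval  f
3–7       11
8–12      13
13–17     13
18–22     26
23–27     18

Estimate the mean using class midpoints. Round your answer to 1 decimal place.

Midpoints: 5, 10, 15, 20, 25
Σfm = 11×5 + 13×10 + 13×15 + 26×20 + 18×25 = 1350
n = Σf = 81
Mean = 1350 / 81 = 16.6667

16.7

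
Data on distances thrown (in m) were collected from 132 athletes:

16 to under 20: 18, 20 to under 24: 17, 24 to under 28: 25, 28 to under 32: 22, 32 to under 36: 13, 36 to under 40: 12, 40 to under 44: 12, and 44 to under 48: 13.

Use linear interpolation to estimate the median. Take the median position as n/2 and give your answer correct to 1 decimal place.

29.1

Cumulative frequencies: 18, 35, 60, 82, 95, 107, 119, 132
n = 132; position = n/2 = 66.
This falls in the class 28 to under 32: L = 28, F = 60, f = 22, h = 4.
Median ≈ 28 + ((66 − 60) / 22) × 4 = 29.0909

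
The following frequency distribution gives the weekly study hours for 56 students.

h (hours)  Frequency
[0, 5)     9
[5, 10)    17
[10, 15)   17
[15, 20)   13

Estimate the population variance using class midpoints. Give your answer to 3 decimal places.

25.606

Midpoints: 2.5, 7.5, 12.5, 17.5
n = 56, Σfm = 590, mean = 10.5357
Σfm² = 7650
Σf(m − x̄)² = Σfm² − (Σfm)²/n = 7650 − 590²/56 = 1433.9286
Population variance = 1433.9286 / 56 = 25.6059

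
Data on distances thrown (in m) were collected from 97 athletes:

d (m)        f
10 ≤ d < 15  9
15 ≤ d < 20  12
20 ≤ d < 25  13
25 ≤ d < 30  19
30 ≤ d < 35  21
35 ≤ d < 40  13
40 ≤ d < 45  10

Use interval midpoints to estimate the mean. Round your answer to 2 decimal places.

Midpoints: 12.5, 17.5, 22.5, 27.5, 32.5, 37.5, 42.5
Σfm = 9×12.5 + 12×17.5 + 13×22.5 + 19×27.5 + 21×32.5 + 13×37.5 + 10×42.5 = 2732.5
n = Σf = 97
Mean = 2732.5 / 97 = 28.1701

28.17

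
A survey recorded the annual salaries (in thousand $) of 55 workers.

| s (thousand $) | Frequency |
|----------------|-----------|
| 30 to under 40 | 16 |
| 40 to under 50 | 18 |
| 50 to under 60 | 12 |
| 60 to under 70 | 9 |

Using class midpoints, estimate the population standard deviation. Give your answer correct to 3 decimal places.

Midpoints: 35, 45, 55, 65
n = 55, Σfm = 2615, mean = 47.5455
Σfm² = 130375
Σf(m − x̄)² = Σfm² − (Σfm)²/n = 130375 − 2615²/55 = 6043.6364
Population variance = 6043.6364 / 55 = 109.8843
Standard deviation = √109.8843 = 10.4826

10.483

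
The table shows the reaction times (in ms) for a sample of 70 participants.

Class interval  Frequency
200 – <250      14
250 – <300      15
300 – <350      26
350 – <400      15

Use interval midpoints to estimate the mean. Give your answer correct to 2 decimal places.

305.00

Midpoints: 225, 275, 325, 375
Σfm = 14×225 + 15×275 + 26×325 + 15×375 = 21350
n = Σf = 70
Mean = 21350 / 70 = 305.0000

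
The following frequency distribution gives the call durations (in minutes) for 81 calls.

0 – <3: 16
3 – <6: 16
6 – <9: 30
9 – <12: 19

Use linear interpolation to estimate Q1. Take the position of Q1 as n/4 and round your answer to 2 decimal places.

Cumulative frequencies: 16, 32, 62, 81
n = 81; position = n/4 = 20.25.
This falls in the class 3 – <6: L = 3, F = 16, f = 16, h = 3.
Lower quartile ≈ 3 + ((20.25 − 16) / 16) × 3 = 3.7969

3.80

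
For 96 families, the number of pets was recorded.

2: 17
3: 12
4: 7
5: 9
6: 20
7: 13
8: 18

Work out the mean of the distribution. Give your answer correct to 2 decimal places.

5.19

Values: 2, 3, 4, 5, 6, 7, 8
Σfx = 17×2 + 12×3 + 7×4 + 9×5 + 20×6 + 13×7 + 18×8 = 498
n = Σf = 96
Mean = 498 / 96 = 5.1875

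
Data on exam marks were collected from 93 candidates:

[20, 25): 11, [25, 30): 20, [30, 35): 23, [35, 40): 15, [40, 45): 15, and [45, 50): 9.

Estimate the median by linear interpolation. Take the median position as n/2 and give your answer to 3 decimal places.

Cumulative frequencies: 11, 31, 54, 69, 84, 93
n = 93; position = n/2 = 46.5.
This falls in the class [30, 35): L = 30, F = 31, f = 23, h = 5.
Median ≈ 30 + ((46.5 − 31) / 23) × 5 = 33.3696

33.370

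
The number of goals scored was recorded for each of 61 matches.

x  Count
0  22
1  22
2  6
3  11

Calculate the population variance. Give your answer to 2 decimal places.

1.17

Values: 0, 1, 2, 3
n = 61, Σfx = 67, mean = 1.0984
Σfx² = 145
Σf(x − x̄)² = Σfx² − (Σfx)²/n = 145 − 67²/61 = 71.4098
Population variance = 71.4098 / 61 = 1.1707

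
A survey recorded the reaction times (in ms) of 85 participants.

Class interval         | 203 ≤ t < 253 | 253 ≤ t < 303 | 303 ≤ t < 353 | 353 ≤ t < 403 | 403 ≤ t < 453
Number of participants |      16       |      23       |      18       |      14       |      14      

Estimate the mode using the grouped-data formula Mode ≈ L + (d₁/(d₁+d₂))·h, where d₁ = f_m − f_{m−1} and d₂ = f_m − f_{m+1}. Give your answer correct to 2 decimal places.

Modal class: 253 ≤ t < 303 (highest frequency 23).
d₁ = 23 − 16 = 7, d₂ = 23 − 18 = 5
Mode ≈ 253 + (7/(7+5)) × 50 = 253 + 29.1667 = 282.1667

282.17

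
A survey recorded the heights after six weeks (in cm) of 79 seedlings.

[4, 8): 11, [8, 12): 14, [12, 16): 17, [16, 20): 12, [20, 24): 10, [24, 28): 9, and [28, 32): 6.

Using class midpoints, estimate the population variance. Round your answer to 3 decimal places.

52.463

Midpoints: 6, 10, 14, 18, 22, 26, 30
n = 79, Σfm = 1294, mean = 16.3797
Σfm² = 25340
Σf(m − x̄)² = Σfm² − (Σfm)²/n = 25340 − 1294²/79 = 4144.6076
Population variance = 4144.6076 / 79 = 52.4634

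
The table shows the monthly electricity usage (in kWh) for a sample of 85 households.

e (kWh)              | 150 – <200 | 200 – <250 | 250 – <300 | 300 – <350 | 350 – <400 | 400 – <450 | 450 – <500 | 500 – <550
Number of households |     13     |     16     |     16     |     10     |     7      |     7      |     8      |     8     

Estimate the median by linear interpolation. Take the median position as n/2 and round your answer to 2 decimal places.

Cumulative frequencies: 13, 29, 45, 55, 62, 69, 77, 85
n = 85; position = n/2 = 42.5.
This falls in the class 250 – <300: L = 250, F = 29, f = 16, h = 50.
Median ≈ 250 + ((42.5 − 29) / 16) × 50 = 292.1875

292.19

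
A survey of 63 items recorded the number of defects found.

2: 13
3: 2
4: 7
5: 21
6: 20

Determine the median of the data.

5

Cumulative frequencies: 13, 15, 22, 43, 63
n = 63, so the median is the value in position (n+1)/2 = 32.
Position 32 falls at value 5.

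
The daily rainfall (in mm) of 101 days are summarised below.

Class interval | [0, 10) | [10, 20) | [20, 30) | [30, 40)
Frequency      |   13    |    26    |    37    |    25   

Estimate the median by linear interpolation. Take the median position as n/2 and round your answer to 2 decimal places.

Cumulative frequencies: 13, 39, 76, 101
n = 101; position = n/2 = 50.5.
This falls in the class [20, 30): L = 20, F = 39, f = 37, h = 10.
Median ≈ 20 + ((50.5 − 39) / 37) × 10 = 23.1081

23.11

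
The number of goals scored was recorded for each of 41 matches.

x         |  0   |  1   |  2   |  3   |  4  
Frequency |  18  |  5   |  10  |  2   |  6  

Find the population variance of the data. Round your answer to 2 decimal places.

Values: 0, 1, 2, 3, 4
n = 41, Σfx = 55, mean = 1.3415
Σfx² = 159
Σf(x − x̄)² = Σfx² − (Σfx)²/n = 159 − 55²/41 = 85.2195
Population variance = 85.2195 / 41 = 2.0785

2.08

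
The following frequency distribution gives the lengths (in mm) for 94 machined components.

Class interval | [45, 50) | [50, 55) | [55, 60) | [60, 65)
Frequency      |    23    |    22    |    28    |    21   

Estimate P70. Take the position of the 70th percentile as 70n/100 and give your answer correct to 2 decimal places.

Cumulative frequencies: 23, 45, 73, 94
n = 94; position = 70n/100 = 65.8.
This falls in the class [55, 60): L = 55, F = 45, f = 28, h = 5.
70th percentile ≈ 55 + ((65.8 − 45) / 28) × 5 = 58.7143

58.71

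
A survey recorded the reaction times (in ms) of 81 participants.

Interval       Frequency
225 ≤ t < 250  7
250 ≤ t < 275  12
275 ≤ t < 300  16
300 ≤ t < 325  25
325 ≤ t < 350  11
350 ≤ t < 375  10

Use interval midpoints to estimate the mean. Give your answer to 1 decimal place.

Midpoints: 237.5, 262.5, 287.5, 312.5, 337.5, 362.5
Σfm = 7×237.5 + 12×262.5 + 16×287.5 + 25×312.5 + 11×337.5 + 10×362.5 = 24562.5
n = Σf = 81
Mean = 24562.5 / 81 = 303.2407

303.2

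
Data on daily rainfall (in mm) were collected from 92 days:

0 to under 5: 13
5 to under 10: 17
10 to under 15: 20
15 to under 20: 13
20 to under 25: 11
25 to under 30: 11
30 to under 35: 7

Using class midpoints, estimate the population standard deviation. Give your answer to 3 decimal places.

9.126

Midpoints: 2.5, 7.5, 12.5, 17.5, 22.5, 27.5, 32.5
n = 92, Σfm = 1415, mean = 15.3804
Σfm² = 29425
Σf(m − x̄)² = Σfm² − (Σfm)²/n = 29425 − 1415²/92 = 7661.6848
Population variance = 7661.6848 / 92 = 83.2792
Standard deviation = √83.2792 = 9.1257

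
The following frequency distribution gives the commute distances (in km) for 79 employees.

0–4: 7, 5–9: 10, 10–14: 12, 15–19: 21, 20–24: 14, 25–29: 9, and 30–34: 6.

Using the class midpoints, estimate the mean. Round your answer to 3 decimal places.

16.810

Midpoints: 2, 7, 12, 17, 22, 27, 32
Σfm = 7×2 + 10×7 + 12×12 + 21×17 + 14×22 + 9×27 + 6×32 = 1328
n = Σf = 79
Mean = 1328 / 79 = 16.8101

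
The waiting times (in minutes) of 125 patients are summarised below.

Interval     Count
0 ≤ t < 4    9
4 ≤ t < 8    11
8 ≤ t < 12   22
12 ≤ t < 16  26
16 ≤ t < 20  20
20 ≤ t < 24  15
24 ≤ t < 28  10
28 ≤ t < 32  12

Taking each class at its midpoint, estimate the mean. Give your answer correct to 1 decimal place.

Midpoints: 2, 6, 10, 14, 18, 22, 26, 30
Σfm = 9×2 + 11×6 + 22×10 + 26×14 + 20×18 + 15×22 + 10×26 + 12×30 = 1978
n = Σf = 125
Mean = 1978 / 125 = 15.8240

15.8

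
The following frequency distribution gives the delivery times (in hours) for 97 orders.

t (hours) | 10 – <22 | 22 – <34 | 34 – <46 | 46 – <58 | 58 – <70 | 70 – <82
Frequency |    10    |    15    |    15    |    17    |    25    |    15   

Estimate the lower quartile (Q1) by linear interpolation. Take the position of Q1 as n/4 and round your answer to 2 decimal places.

Cumulative frequencies: 10, 25, 40, 57, 82, 97
n = 97; position = n/4 = 24.25.
This falls in the class 22 – <34: L = 22, F = 10, f = 15, h = 12.
Lower quartile ≈ 22 + ((24.25 − 10) / 15) × 12 = 33.4000

33.40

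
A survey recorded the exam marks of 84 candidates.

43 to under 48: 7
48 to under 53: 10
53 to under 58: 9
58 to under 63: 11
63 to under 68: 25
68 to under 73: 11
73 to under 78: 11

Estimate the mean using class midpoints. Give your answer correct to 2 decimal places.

Midpoints: 45.5, 50.5, 55.5, 60.5, 65.5, 70.5, 75.5
Σfm = 7×45.5 + 10×50.5 + 9×55.5 + 11×60.5 + 25×65.5 + 11×70.5 + 11×75.5 = 5232
n = Σf = 84
Mean = 5232 / 84 = 62.2857

62.29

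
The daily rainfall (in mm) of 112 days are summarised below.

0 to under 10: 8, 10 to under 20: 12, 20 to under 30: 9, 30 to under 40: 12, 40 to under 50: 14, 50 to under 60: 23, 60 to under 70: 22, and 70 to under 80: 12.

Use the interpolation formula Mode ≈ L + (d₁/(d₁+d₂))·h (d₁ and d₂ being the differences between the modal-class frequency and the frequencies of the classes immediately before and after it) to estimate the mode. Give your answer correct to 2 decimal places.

59.00

Modal class: 50 to under 60 (highest frequency 23).
d₁ = 23 − 14 = 9, d₂ = 23 − 22 = 1
Mode ≈ 50 + (9/(9+1)) × 10 = 50 + 9.0000 = 59.0000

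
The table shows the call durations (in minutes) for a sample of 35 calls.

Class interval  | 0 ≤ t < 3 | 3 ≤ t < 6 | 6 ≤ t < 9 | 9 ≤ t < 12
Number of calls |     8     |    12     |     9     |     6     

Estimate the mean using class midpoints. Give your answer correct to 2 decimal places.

Midpoints: 1.5, 4.5, 7.5, 10.5
Σfm = 8×1.5 + 12×4.5 + 9×7.5 + 6×10.5 = 196.5
n = Σf = 35
Mean = 196.5 / 35 = 5.6143

5.61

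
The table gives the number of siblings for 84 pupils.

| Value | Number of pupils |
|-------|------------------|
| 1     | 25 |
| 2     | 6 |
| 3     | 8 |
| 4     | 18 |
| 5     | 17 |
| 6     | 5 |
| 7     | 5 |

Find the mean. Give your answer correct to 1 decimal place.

3.4

Values: 1, 2, 3, 4, 5, 6, 7
Σfx = 25×1 + 6×2 + 8×3 + 18×4 + 17×5 + 5×6 + 5×7 = 283
n = Σf = 84
Mean = 283 / 84 = 3.3690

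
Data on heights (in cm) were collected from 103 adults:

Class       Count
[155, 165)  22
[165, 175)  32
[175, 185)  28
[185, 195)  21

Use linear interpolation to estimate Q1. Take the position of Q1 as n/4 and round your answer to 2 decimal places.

166.17

Cumulative frequencies: 22, 54, 82, 103
n = 103; position = n/4 = 25.75.
This falls in the class [165, 175): L = 165, F = 22, f = 32, h = 10.
Lower quartile ≈ 165 + ((25.75 − 22) / 32) × 10 = 166.1719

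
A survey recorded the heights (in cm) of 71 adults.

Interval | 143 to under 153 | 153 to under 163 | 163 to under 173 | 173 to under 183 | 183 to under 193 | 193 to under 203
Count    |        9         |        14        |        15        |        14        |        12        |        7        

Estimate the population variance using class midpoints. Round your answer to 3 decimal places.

232.017

Midpoints: 148, 158, 168, 178, 188, 198
n = 71, Σfm = 12198, mean = 171.8028
Σfm² = 2112124
Σf(m − x̄)² = Σfm² − (Σfm)²/n = 2112124 − 12198²/71 = 16473.2394
Population variance = 16473.2394 / 71 = 232.0175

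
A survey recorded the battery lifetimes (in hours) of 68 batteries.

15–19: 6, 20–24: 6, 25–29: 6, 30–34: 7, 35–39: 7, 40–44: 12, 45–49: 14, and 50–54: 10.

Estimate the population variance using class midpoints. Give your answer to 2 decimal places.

124.19

Midpoints: 17, 22, 27, 32, 37, 42, 47, 52
n = 68, Σfm = 2561, mean = 37.6618
Σfm² = 104897
Σf(m − x̄)² = Σfm² − (Σfm)²/n = 104897 − 2561²/68 = 8445.2206
Population variance = 8445.2206 / 68 = 124.1944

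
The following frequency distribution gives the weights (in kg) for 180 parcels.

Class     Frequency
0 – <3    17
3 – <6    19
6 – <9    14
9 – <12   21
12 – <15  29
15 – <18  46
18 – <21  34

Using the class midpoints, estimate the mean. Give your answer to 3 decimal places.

12.500

Midpoints: 1.5, 4.5, 7.5, 10.5, 13.5, 16.5, 19.5
Σfm = 17×1.5 + 19×4.5 + 14×7.5 + 21×10.5 + 29×13.5 + 46×16.5 + 34×19.5 = 2250
n = Σf = 180
Mean = 2250 / 180 = 12.5000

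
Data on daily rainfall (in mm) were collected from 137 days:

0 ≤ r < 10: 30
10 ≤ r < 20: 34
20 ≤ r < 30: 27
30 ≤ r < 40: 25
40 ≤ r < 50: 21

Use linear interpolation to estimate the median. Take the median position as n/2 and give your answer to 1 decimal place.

21.7

Cumulative frequencies: 30, 64, 91, 116, 137
n = 137; position = n/2 = 68.5.
This falls in the class 20 ≤ r < 30: L = 20, F = 64, f = 27, h = 10.
Median ≈ 20 + ((68.5 − 64) / 27) × 10 = 21.6667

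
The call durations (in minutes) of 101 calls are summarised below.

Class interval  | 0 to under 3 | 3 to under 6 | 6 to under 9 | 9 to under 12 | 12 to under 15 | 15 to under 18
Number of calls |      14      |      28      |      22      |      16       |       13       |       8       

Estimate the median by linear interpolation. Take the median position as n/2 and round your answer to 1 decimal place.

7.2

Cumulative frequencies: 14, 42, 64, 80, 93, 101
n = 101; position = n/2 = 50.5.
This falls in the class 6 to under 9: L = 6, F = 42, f = 22, h = 3.
Median ≈ 6 + ((50.5 − 42) / 22) × 3 = 7.1591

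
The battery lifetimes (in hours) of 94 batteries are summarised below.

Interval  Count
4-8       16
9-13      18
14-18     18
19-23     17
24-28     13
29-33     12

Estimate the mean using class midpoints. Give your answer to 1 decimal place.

17.5

Midpoints: 6, 11, 16, 21, 26, 31
Σfm = 16×6 + 18×11 + 18×16 + 17×21 + 13×26 + 12×31 = 1649
n = Σf = 94
Mean = 1649 / 94 = 17.5426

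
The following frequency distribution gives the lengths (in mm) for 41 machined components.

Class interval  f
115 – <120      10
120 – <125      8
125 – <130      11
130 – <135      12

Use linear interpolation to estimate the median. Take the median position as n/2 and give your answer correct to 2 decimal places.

126.14

Cumulative frequencies: 10, 18, 29, 41
n = 41; position = n/2 = 20.5.
This falls in the class 125 – <130: L = 125, F = 18, f = 11, h = 5.
Median ≈ 125 + ((20.5 − 18) / 11) × 5 = 126.1364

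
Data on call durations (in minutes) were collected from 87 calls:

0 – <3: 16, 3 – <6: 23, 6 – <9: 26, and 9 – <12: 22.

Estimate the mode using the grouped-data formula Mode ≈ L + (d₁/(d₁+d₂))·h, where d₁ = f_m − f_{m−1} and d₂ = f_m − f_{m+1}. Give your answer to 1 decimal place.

7.3

Modal class: 6 – <9 (highest frequency 26).
d₁ = 26 − 23 = 3, d₂ = 26 − 22 = 4
Mode ≈ 6 + (3/(3+4)) × 3 = 6 + 1.2857 = 7.2857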